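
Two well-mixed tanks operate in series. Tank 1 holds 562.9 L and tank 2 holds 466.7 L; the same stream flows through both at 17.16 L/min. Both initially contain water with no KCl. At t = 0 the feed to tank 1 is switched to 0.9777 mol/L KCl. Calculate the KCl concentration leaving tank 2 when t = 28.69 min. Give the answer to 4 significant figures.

0.2437 mol/L

Each tank obeys Vᵢ dCᵢ/dt = Q(Cᵢ₋₁ − Cᵢ), so τᵢ = Vᵢ/Q.
τ₁ = 562.9/17.16 = 32.8030 min; τ₂ = 466.7/17.16 = 27.1970 min.
Solving the cascade with C₁(0)=C₂(0)=0 gives C₂(t) = C_in[1 − (τ₁ e^(−t/τ₁) − τ₂ e^(−t/τ₂))/(τ₁ − τ₂)].
At t = 28.69: e^(−t/τ₁) = 0.417023, e^(−t/τ₂) = 0.348228.
C₂ = 0.9777·[1 − (32.8030·0.417023 − 27.1970·0.348228)/(5.60606)] = 0.9777·0.249231 = 0.243673 mol/L.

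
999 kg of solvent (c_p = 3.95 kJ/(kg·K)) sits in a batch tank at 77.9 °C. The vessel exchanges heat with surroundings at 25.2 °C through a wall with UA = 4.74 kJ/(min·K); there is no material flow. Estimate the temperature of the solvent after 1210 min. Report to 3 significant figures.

Lumped-capacitance energy balance: M c_p dT/dt = UA(T_amb − T).
dT/dt = (T_ss − T)/τ with T_ss = T_amb = 25.200 °C, τ = M c_p/UA = 999·3.95/4.74 = 832.50 min.
Integrating: T(t) = T_ss + (T₀ − T_ss) e^(−t/τ).
T(1210) = 25.200 + (52.700)·0.23376 = 37.519 °C.

37.5 °C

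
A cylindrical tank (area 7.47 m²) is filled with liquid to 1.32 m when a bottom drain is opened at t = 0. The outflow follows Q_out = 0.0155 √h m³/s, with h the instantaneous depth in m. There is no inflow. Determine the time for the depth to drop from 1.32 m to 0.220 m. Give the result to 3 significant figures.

655 s

A dh/dt = −Q_out = −0.0155 √h.
This is separable: 2 d(√h)/dt = −0.0155/A, so √h = √h₀ − (0.0155/(2A)) t.
t = 2A(√h₀ − √h)/0.0155 = 2·7.47·(√1.32 − √0.220)/0.0155
  = 14.940 × (1.1489 − 0.46904) / 0.0155 = 655.31 s.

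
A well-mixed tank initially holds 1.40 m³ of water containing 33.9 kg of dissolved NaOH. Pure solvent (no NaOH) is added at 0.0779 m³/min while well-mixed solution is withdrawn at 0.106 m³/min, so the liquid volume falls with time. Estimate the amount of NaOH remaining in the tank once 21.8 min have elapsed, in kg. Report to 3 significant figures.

Total volume: dV/dt = Q_in − Q_out = -0.028100 m³/min, so V(t) = 1.40 − 0.028100 t and V(21.8) = 0.78742 m³.
Species balance (pure solvent in): dm/dt = −Q_out · m/V(t).
Separate: dm/m = −Q_out dt/V(t) ⇒ ln(m/m₀) = −(Q_out/(Q_in−Q_out)) ln(V/V₀).
m = m₀ (V₀/V)^(Q_out/(Q_in−Q_out)) = 33.9 × (1.40/0.78742)^(-3.7722) = 3.8675 kg.

3.87 kg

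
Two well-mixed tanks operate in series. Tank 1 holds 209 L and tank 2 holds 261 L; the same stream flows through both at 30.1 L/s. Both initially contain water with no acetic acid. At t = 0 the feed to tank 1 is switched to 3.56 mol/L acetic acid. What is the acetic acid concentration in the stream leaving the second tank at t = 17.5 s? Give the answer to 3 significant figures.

2.34 mol/L

Time constants: τᵢ = Vᵢ/Q for each well-mixed tank.
τ₁ = 209/30.1 = 6.9435 s; τ₂ = 261/30.1 = 8.6711 s.
Tank 1: C₁ = C_in(1 − e^(−t/τ₁)). Tank 2 (τ₁ ≠ τ₂): C₂ = C_in[1 − (τ₁ e^(−t/τ₁) − τ₂ e^(−t/τ₂))/(τ₁ − τ₂)].
At t = 17.5: e^(−t/τ₁) = 0.080433, e^(−t/τ₂) = 0.13289.
C₂ = 3.56·[1 − (6.9435·0.080433 − 8.6711·0.13289)/(-1.7276)] = 3.56·0.65625 = 2.3362 mol/L.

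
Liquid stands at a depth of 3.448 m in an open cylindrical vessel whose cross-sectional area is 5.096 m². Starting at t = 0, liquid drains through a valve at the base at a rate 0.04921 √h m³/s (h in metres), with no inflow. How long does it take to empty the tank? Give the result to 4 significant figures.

384.6 s

With no inflow, A dh/dt = −0.04921 √h.
This is separable: 2 d(√h)/dt = −0.04921/A, so √h = √h₀ − (0.04921/(2A)) t.
Tank is empty when √h = 0: t_empty = 2A√h₀/0.04921.
t_empty = 2·5.096·√3.448/0.04921 = 10.1920·1.85688/0.04921 = 384.583 s.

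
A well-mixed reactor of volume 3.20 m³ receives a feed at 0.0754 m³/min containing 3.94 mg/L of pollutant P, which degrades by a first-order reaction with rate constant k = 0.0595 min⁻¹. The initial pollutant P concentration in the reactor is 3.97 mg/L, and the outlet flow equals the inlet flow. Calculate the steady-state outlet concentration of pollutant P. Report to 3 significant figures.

1.12 mg/L

Species balance: V dC/dt = Q C_in − Q C − k V C.
Steady state (dC/dt = 0): C_ss = Q C_in/(Q + kV) = C_in/(1 + kV/Q).
C_ss = 0.0754·3.94/(0.0754 + 0.0595·3.20) = 0.29708/0.26580 = 1.1177 mg/L.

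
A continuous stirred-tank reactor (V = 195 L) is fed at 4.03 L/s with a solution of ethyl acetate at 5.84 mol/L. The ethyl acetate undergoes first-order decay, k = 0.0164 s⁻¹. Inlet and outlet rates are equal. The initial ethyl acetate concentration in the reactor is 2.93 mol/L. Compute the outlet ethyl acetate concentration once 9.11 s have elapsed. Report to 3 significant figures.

V dC/dt = Q(C_in − C) − k V C.
dC/dt = (Q/V) C_in − (Q/V + k) C; effective rate a = Q/V + k = 0.020667 + 0.0164 = 0.037067 s⁻¹.
C_ss = Q C_in/(Q + kV) = 3.2561 mol/L; C(t) = C_ss + (C₀ − C_ss) e^(−a t).
C(9.11) = 3.2561 + (-0.32612)·e^(−0.037067·9.11) = 3.2561 + (-0.32612)·0.71343 = 3.0235 mol/L.

3.02 mol/L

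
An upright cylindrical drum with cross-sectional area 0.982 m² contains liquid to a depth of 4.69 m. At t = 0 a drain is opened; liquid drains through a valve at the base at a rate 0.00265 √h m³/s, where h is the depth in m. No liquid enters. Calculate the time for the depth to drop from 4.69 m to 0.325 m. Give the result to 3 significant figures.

1180 s

Mass balance (ρ constant): A dh/dt = −0.00265 √h.
∫ h^(−1/2) dh = −(0.00265/A) ∫ dt, giving 2√h = 2√h₀ − (0.00265/A) t.
t = 2A(√h₀ − √h)/0.00265 = 2·0.982·(√4.69 − √0.325)/0.00265
  = 1.9640 × (2.1656 − 0.57009) / 0.00265 = 1182.5 s.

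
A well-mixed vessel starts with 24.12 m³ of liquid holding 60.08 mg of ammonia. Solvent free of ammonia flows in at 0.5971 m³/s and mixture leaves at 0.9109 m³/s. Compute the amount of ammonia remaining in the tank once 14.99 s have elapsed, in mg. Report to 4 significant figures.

Total volume: dV/dt = Q_in − Q_out = -0.313800 m³/s, so V(t) = 24.12 − 0.313800 t and V(14.99) = 19.4161 m³.
No ammonia enters, so dm/dt = −Q_out · (m/V).
dm/m = −Q_out dt/(V₀ − 0.313800 t); integrating gives ln(m/m₀) = −(Q_out/(Q_in−Q_out)) ln(V/V₀).
m = m₀ (V₀/V)^(Q_out/(Q_in−Q_out)) = 60.08 × (24.12/19.4161)^(-2.90280) = 32.0069 mg.

32.01 mg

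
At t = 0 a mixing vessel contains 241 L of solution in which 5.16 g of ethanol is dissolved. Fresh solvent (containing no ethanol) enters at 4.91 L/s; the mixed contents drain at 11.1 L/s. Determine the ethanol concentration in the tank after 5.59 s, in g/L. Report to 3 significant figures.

Total volume: dV/dt = Q_in − Q_out = -6.1900 L/s, so V(t) = 241 − 6.1900 t and V(5.59) = 206.40 L.
Species balance (pure solvent in): dm/dt = −Q_out · m/V(t).
Separate: dm/m = −Q_out dt/V(t) ⇒ ln(m/m₀) = −(Q_out/(Q_in−Q_out)) ln(V/V₀).
m = m₀ (V₀/V)^(Q_out/(Q_in−Q_out)) = 5.16 × (241/206.40)^(-1.7932) = 3.9079 g.
C = m/V = 3.9079/206.40 = 0.018934 g/L.

0.0189 g/L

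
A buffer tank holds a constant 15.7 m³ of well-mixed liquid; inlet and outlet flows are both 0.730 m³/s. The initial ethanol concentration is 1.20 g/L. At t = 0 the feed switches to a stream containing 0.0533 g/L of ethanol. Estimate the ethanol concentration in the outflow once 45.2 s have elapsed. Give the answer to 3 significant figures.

0.193 g/L

Mass balance on the solute (V constant): V dC/dt = Q(C_in − C).
So dC/dt = (C_in − C)/τ with τ = V/Q = 15.7/0.730 = 21.507 s.
C approaches C_in exponentially: C(t) = C_in + (C₀ − C_in) e^(−t/τ).
C(45.2) = 0.0533 + (1.20 − 0.0533)·e^(−45.2/21.507) = 0.0533 + (1.1467)·0.12225 = 0.19349 g/L.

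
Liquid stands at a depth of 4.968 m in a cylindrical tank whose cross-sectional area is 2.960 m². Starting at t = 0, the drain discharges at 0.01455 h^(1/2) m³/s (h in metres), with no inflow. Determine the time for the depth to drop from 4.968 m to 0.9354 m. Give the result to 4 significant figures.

513.4 s

With no inflow, A dh/dt = −0.01455 √h.
Separate and integrate: 2(√h − √h₀) = −(0.01455/A) t.
t = 2A(√h₀ − √h)/0.01455 = 2·2.960·(√4.968 − √0.9354)/0.01455
  = 5.92000 × (2.22890 − 0.967161) / 0.01455 = 513.368 s.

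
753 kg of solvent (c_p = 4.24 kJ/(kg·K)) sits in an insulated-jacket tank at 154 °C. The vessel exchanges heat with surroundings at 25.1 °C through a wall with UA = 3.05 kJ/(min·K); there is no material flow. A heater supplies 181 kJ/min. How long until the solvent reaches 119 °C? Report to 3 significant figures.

732 min

M c_p dT/dt = −UA(T − T_amb) + Q̇.
τ = M c_p/UA = 1046.8 min; T_ss = T_amb + Q̇/UA = 25.1 + 181/3.05 = 84.444 °C.
T(t) = T_ss + (T₀ − T_ss)e^(−t/τ); set T = 119:
t = −τ ln[(T − T_ss)/(T₀ − T_ss)] = −1046.8 · ln(0.49681) = 732.29 min.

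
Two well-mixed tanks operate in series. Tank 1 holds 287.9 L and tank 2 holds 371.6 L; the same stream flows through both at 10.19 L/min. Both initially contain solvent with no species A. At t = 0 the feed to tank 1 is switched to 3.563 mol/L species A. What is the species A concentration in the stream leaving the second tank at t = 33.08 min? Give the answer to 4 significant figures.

0.9778 mol/L

Time constants: τᵢ = Vᵢ/Q for each well-mixed tank.
τ₁ = 287.9/10.19 = 28.2532 min; τ₂ = 371.6/10.19 = 36.4671 min.
Tank 1: C₁ = C_in(1 − e^(−t/τ₁)). Tank 2 (τ₁ ≠ τ₂): C₂ = C_in[1 − (τ₁ e^(−t/τ₁) − τ₂ e^(−t/τ₂))/(τ₁ − τ₂)].
At t = 33.08: e^(−t/τ₁) = 0.310106, e^(−t/τ₂) = 0.403686.
C₂ = 3.563·[1 − (28.2532·0.310106 − 36.4671·0.403686)/(-8.21394)] = 3.563·0.274431 = 0.977797 mol/L.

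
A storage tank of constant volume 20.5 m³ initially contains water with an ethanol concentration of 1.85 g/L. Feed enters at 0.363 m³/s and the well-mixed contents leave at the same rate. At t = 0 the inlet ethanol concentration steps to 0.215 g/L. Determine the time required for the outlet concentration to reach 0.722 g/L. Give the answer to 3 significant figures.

Species balance: V dC/dt = Q(C_in − C) ⇒ τ = V/Q = 56.474 s.
C(t) = C_in + (C₀ − C_in) e^(−t/τ). Set C = 0.722 and solve for t:
e^(−t/τ) = (C − C_in)/(C₀ − C_in) = (0.722 − 0.215)/(1.85 − 0.215) = 0.31009
t = −τ ln(…) = 56.474 × 1.1709 = 66.124 s.

66.1 s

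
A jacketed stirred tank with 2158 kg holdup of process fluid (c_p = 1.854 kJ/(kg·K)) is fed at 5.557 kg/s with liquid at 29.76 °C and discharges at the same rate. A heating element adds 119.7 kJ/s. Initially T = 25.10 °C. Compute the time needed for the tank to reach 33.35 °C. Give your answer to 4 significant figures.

274.5 s

M c_p dT/dt = ṁ c_p (T_in − T) + Q̇.
τ = M/ṁ = 388.339 s; T_ss = T_in + Q̇/(ṁ c_p) = 41.3783 °C.
T(t) = T_ss + (T₀ − T_ss) e^(−t/τ). Set T = 33.35:
e^(−t/τ) = (33.35 − 41.3783)/(25.10 − 41.3783) = 0.493192
t = −388.339 · ln(0.493192) = 274.500 s.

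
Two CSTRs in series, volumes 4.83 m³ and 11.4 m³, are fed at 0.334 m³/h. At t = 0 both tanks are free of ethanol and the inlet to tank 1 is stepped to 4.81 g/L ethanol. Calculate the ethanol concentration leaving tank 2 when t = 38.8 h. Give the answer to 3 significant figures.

2.37 g/L

Species balance on tank i: dCᵢ/dt = (Cᵢ₋₁ − Cᵢ)/τᵢ with τᵢ = Vᵢ/Q.
τ₁ = 4.83/0.334 = 14.461 h; τ₂ = 11.4/0.334 = 34.132 h.
Tank 1: C₁ = C_in(1 − e^(−t/τ₁)). Tank 2 (τ₁ ≠ τ₂): C₂ = C_in[1 − (τ₁ e^(−t/τ₁) − τ₂ e^(−t/τ₂))/(τ₁ − τ₂)].
At t = 38.8: e^(−t/τ₁) = 0.068353, e^(−t/τ₂) = 0.32085.
C₂ = 4.81·[1 − (14.461·0.068353 − 34.132·0.32085)/(-19.671)] = 4.81·0.49352 = 2.3738 g/L.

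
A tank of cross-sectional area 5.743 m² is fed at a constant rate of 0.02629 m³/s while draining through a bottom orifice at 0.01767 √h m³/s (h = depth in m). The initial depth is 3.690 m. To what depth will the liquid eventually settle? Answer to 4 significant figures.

Level balance: A dh/dt = 0.02629 − 0.01767 √h. Setting dh/dt = 0:
Q_in = 0.01767 √h_ss ⇒ √h_ss = 0.02629/0.01767 = 1.48783.
h_ss = 1.48783² = 2.21365 m. (Since h₀ = 3.690 m > h_ss, the level will fall toward this value.)

2.214 m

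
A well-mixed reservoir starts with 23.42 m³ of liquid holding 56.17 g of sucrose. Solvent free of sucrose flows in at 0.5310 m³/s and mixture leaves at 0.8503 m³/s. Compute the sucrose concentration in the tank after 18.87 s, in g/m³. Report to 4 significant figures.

1.463 g/m³

Let m(t) be the amount of sucrose. Volume: V(t) = V₀ + (Q_in − Q_out) t = 23.42 − 0.319300 t; V(18.87) = 17.3948 m³.
No sucrose enters, so dm/dt = −Q_out · (m/V).
dm/m = −Q_out dt/(V₀ − 0.319300 t); integrating gives ln(m/m₀) = −(Q_out/(Q_in−Q_out)) ln(V/V₀).
m = m₀ (V₀/V)^(Q_out/(Q_in−Q_out)) = 56.17 × (23.42/17.3948)^(-2.66301) = 25.4408 g.
C = m/V = 25.4408/17.3948 = 1.46255 g/m³.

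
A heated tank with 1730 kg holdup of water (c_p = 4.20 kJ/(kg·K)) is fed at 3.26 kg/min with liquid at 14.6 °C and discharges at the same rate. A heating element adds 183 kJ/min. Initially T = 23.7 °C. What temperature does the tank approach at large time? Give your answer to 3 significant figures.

M c_p dT/dt = ṁ c_p (T_in − T) + Q̇.
At steady state dT/dt = 0 ⇒ T_ss = T_in + Q̇/(ṁ c_p) = 14.6 + 183/(3.26·4.20) = 27.965 °C.

28.0 °C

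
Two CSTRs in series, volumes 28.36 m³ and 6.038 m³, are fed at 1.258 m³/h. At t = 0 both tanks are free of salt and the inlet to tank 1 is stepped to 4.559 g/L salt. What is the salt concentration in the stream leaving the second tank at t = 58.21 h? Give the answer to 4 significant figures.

Time constants: τᵢ = Vᵢ/Q for each well-mixed tank.
τ₁ = 28.36/1.258 = 22.5437 h; τ₂ = 6.038/1.258 = 4.79968 h.
Tank 1: C₁ = C_in(1 − e^(−t/τ₁)). Tank 2 (τ₁ ≠ τ₂): C₂ = C_in[1 − (τ₁ e^(−t/τ₁) − τ₂ e^(−t/τ₂))/(τ₁ − τ₂)].
At t = 58.21: e^(−t/τ₁) = 0.0756155, e^(−t/τ₂) = 5.40662e-06.
C₂ = 4.559·[1 − (22.5437·0.0756155 − 4.79968·5.40662e-06)/(17.7440)] = 4.559·0.903932 = 4.12103 g/L.

4.121 g/L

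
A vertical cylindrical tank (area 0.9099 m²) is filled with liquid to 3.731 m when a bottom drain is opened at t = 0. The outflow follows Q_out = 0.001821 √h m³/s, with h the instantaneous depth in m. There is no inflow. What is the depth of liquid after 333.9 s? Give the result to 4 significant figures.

2.552 m

Unsteady balance on liquid volume: A dh/dt = −0.001821 √h.
Separate and integrate: 2(√h − √h₀) = −(0.001821/A) t.
√h = √3.731 − 0.001821·333.9/(2·0.9099) = 1.93158 − 0.334120 = 1.59746.
h = 1.59746² = 2.55188 m.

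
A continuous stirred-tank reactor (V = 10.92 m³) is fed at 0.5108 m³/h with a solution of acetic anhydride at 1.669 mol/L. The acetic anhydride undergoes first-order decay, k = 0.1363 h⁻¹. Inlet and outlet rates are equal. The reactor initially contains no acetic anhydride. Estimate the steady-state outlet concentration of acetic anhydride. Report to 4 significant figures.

Accumulation = in − out − consumed: V dC/dt = Q C_in − Q C − k V C.
At steady state: 0 = Q C_in − (Q + kV) C_ss, so C_ss = Q C_in/(Q + kV).
C_ss = 0.5108·1.669/(0.5108 + 0.1363·10.92) = 0.852525/1.99920 = 0.426434 mol/L.

0.4264 mol/L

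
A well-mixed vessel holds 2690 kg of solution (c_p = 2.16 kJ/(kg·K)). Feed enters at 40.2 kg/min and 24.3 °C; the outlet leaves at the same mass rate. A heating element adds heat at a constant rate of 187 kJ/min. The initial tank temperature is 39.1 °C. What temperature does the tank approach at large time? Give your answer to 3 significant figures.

26.5 °C

First-law balance (no shaft work): M c_p dT/dt = ṁ c_p (T_in − T) + 187.
At steady state dT/dt = 0 ⇒ T_ss = T_in + Q̇/(ṁ c_p) = 24.3 + 187/(40.2·2.16) = 26.454 °C.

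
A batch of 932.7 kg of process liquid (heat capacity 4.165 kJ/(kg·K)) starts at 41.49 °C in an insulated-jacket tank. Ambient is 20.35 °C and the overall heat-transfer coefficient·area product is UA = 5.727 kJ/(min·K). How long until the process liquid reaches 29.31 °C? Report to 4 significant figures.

582.3 min

First-law balance (no shaft work): M c_p dT/dt = −UA(T − T_amb).
τ = M c_p/UA = 678.312 min; T_ss = T_amb = 20.3500 °C.
T(t) = T_ss + (T₀ − T_ss)e^(−t/τ); set T = 29.31:
t = −τ ln[(T − T_ss)/(T₀ − T_ss)] = −678.312 · ln(0.423841) = 582.261 min.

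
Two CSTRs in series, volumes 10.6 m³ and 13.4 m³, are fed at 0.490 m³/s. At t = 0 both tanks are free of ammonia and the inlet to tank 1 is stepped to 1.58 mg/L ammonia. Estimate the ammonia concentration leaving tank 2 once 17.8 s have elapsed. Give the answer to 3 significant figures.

0.263 mg/L

Species balance on tank i: dCᵢ/dt = (Cᵢ₋₁ − Cᵢ)/τᵢ with τᵢ = Vᵢ/Q.
τ₁ = 10.6/0.490 = 21.633 s; τ₂ = 13.4/0.490 = 27.347 s.
Tank 1: C₁ = C_in(1 − e^(−t/τ₁)). Tank 2 (τ₁ ≠ τ₂): C₂ = C_in[1 − (τ₁ e^(−t/τ₁) − τ₂ e^(−t/τ₂))/(τ₁ − τ₂)].
At t = 17.8: e^(−t/τ₁) = 0.43919, e^(−t/τ₂) = 0.52158.
C₂ = 1.58·[1 − (21.633·0.43919 − 27.347·0.52158)/(-5.7143)] = 1.58·0.16651 = 0.26309 mg/L.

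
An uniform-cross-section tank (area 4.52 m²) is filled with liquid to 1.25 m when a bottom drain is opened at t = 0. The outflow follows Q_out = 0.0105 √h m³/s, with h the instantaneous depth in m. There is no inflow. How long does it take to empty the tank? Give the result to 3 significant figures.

With no inflow, A dh/dt = −0.0105 √h.
Separate and integrate: 2(√h − √h₀) = −(0.0105/A) t.
Set h = 0: 2√h₀ = (0.0105/A) t_empty ⇒ t_empty = 2A√h₀/0.0105.
t_empty = 2·4.52·√1.25/0.0105 = 9.0400·1.1180/0.0105 = 962.57 s.

963 s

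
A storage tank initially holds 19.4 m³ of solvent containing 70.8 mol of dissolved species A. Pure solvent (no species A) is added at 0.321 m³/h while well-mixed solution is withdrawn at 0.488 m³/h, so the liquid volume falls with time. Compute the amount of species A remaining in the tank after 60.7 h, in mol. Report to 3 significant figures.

Total volume: dV/dt = Q_in − Q_out = -0.16700 m³/h, so V(t) = 19.4 − 0.16700 t and V(60.7) = 9.2631 m³.
No species A enters, so dm/dt = −Q_out · (m/V).
dm/m = −Q_out dt/(V₀ − 0.16700 t); integrating gives ln(m/m₀) = −(Q_out/(Q_in−Q_out)) ln(V/V₀).
m = m₀ (V₀/V)^(Q_out/(Q_in−Q_out)) = 70.8 × (19.4/9.2631)^(-2.9222) = 8.1637 mol.

8.16 mol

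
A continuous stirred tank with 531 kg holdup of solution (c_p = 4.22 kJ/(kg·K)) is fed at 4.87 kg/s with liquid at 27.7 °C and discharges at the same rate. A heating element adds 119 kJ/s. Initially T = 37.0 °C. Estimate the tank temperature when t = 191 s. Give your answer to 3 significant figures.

34.1 °C

Energy balance: M c_p dT/dt = ṁ c_p (T_in − T) + 119.
τ = M/ṁ = 109.03 s; T_ss = T_in + Q̇/(ṁ c_p) = 27.7 + 119/(4.87·4.22) = 33.490 °C.
Integrating: T(t) = T_ss + (T₀ − T_ss) e^(−t/τ).
T(191) = 33.490 + (3.5096)·e^(−191/109.03) = 33.490 + (3.5096)·0.17347 = 34.099 °C.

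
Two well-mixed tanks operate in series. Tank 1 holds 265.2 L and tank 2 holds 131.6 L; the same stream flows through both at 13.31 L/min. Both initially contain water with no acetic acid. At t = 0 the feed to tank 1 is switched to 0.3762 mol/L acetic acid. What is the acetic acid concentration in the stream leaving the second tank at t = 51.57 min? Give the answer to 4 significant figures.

0.3221 mol/L

Time constants: τᵢ = Vᵢ/Q for each well-mixed tank.
τ₁ = 265.2/13.31 = 19.9249 min; τ₂ = 131.6/13.31 = 9.88730 min.
Tank 1: C₁ = C_in(1 − e^(−t/τ₁)). Tank 2 (τ₁ ≠ τ₂): C₂ = C_in[1 − (τ₁ e^(−t/τ₁) − τ₂ e^(−t/τ₂))/(τ₁ − τ₂)].
At t = 51.57: e^(−t/τ₁) = 0.0751535, e^(−t/τ₂) = 0.00543019.
C₂ = 0.3762·[1 − (19.9249·0.0751535 − 9.88730·0.00543019)/(10.0376)] = 0.3762·0.856167 = 0.322090 mol/L.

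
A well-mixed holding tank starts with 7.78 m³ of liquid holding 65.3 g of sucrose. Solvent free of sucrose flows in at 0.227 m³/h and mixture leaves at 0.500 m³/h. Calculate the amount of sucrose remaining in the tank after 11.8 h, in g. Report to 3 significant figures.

24.5 g

Total volume: dV/dt = Q_in − Q_out = -0.27300 m³/h, so V(t) = 7.78 − 0.27300 t and V(11.8) = 4.5586 m³.
Solute balance: dm/dt = 0 − Q_out C = −Q_out m/V(t).
Separate: dm/m = −Q_out dt/V(t) ⇒ ln(m/m₀) = −(Q_out/(Q_in−Q_out)) ln(V/V₀).
m = m₀ (V₀/V)^(Q_out/(Q_in−Q_out)) = 65.3 × (7.78/4.5586)^(-1.8315) = 24.532 g.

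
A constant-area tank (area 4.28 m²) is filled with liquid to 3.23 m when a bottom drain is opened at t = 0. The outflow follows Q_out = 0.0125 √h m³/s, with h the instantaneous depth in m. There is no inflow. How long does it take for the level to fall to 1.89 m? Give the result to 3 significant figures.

289 s

A dh/dt = −Q_out = −0.0125 √h.
∫ h^(−1/2) dh = −(0.0125/A) ∫ dt, giving 2√h = 2√h₀ − (0.0125/A) t.
t = 2A(√h₀ − √h)/0.0125 = 2·4.28·(√3.23 − √1.89)/0.0125
  = 8.5600 × (1.7972 − 1.3748) / 0.0125 = 289.29 s.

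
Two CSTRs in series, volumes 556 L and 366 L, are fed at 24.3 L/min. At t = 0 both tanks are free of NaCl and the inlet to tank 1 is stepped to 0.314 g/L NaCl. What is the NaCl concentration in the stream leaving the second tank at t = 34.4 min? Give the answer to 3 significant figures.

0.171 g/L

Each tank obeys Vᵢ dCᵢ/dt = Q(Cᵢ₋₁ − Cᵢ), so τᵢ = Vᵢ/Q.
τ₁ = 556/24.3 = 22.881 min; τ₂ = 366/24.3 = 15.062 min.
Solving the cascade with C₁(0)=C₂(0)=0 gives C₂(t) = C_in[1 − (τ₁ e^(−t/τ₁) − τ₂ e^(−t/τ₂))/(τ₁ − τ₂)].
At t = 34.4: e^(−t/τ₁) = 0.22236, e^(−t/τ₂) = 0.10188.
C₂ = 0.314·[1 − (22.881·0.22236 − 15.062·0.10188)/(7.8189)] = 0.314·0.54556 = 0.17131 g/L.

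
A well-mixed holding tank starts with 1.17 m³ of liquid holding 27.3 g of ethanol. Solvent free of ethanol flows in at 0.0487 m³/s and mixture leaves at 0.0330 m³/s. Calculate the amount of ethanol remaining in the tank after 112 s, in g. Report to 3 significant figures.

Total volume: dV/dt = Q_in − Q_out = 0.015700 m³/s, so V(t) = 1.17 + 0.015700 t and V(112) = 2.9284 m³.
Species balance (pure solvent in): dm/dt = −Q_out · m/V(t).
Separate: dm/m = −Q_out dt/V(t) ⇒ ln(m/m₀) = −(Q_out/(Q_in−Q_out)) ln(V/V₀).
m = m₀ (V₀/V)^(Q_out/(Q_in−Q_out)) = 27.3 × (1.17/2.9284)^(2.1019) = 3.9689 g.

3.97 g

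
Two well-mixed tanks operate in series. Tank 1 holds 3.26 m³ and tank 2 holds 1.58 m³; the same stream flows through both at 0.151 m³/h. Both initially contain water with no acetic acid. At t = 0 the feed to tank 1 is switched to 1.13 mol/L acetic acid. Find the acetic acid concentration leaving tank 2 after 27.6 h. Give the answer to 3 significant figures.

0.595 mol/L

Species balance on tank i: dCᵢ/dt = (Cᵢ₋₁ − Cᵢ)/τᵢ with τᵢ = Vᵢ/Q.
τ₁ = 3.26/0.151 = 21.589 h; τ₂ = 1.58/0.151 = 10.464 h.
Tank 1: C₁ = C_in(1 − e^(−t/τ₁)). Tank 2 (τ₁ ≠ τ₂): C₂ = C_in[1 − (τ₁ e^(−t/τ₁) − τ₂ e^(−t/τ₂))/(τ₁ − τ₂)].
At t = 27.6: e^(−t/τ₁) = 0.27848, e^(−t/τ₂) = 0.071524.
C₂ = 1.13·[1 − (21.589·0.27848 − 10.464·0.071524)/(11.126)] = 1.13·0.52688 = 0.59538 mol/L.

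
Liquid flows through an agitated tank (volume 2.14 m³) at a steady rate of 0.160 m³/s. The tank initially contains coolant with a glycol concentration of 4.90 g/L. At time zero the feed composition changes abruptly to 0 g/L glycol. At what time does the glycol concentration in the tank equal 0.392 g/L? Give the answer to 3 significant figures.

33.8 s

Species balance on the tank: V dC/dt = Q(C_in − C), so τ = V/Q = 13.375 s.
C(t) = C_in + (C₀ − C_in) e^(−t/τ). Set C = 0.392 and solve for t:
e^(−t/τ) = (C − C_in)/(C₀ − C_in) = (0.392 − 0)/(4.90 − 0) = 0.080000
t = −τ ln(…) = 13.375 × 2.5257 = 33.782 s.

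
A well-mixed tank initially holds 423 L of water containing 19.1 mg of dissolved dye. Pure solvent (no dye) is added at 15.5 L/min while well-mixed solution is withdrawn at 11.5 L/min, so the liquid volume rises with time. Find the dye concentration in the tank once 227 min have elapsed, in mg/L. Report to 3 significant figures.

Total volume: dV/dt = Q_in − Q_out = 4.0000 L/min, so V(t) = 423 + 4.0000 t and V(227) = 1331.0 L.
Solute balance: dm/dt = 0 − Q_out C = −Q_out m/V(t).
dm/m = −Q_out dt/(V₀ + 4.0000 t); integrating gives ln(m/m₀) = −(Q_out/(Q_in−Q_out)) ln(V/V₀).
m = m₀ (V₀/V)^(Q_out/(Q_in−Q_out)) = 19.1 × (423/1331.0)^(2.8750) = 0.70754 mg.
C = m/V = 0.70754/1331.0 = 0.00053158 mg/L.

0.000532 mg/L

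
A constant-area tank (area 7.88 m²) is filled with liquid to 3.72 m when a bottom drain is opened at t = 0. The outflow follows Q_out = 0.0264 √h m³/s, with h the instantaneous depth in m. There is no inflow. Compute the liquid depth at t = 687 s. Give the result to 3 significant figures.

0.605 m

With no inflow, A dh/dt = −0.0264 √h.
This is separable: 2 d(√h)/dt = −0.0264/A, so √h = √h₀ − (0.0264/(2A)) t.
√h = √3.72 − 0.0264·687/(2·7.88) = 1.9287 − 1.1508 = 0.77792.
h = 0.77792² = 0.60516 m.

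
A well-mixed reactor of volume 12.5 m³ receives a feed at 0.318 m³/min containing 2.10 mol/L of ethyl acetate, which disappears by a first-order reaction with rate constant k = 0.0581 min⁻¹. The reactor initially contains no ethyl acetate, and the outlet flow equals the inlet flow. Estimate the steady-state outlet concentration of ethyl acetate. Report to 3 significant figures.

Accumulation = in − out − consumed: V dC/dt = Q C_in − Q C − k V C.
At steady state: 0 = Q C_in − (Q + kV) C_ss, so C_ss = Q C_in/(Q + kV).
C_ss = 0.318·2.10/(0.318 + 0.0581·12.5) = 0.66780/1.0442 = 0.63950 mol/L.

0.640 mol/L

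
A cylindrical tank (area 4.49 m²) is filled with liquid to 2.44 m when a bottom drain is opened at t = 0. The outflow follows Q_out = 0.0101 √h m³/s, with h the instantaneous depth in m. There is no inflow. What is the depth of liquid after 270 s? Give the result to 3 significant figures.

With no inflow, A dh/dt = −0.0101 √h.
Separate and integrate: 2(√h − √h₀) = −(0.0101/A) t.
√h = √2.44 − 0.0101·270/(2·4.49) = 1.5620 − 0.30367 = 1.2584.
h = 1.2584² = 1.5835 m.

1.58 m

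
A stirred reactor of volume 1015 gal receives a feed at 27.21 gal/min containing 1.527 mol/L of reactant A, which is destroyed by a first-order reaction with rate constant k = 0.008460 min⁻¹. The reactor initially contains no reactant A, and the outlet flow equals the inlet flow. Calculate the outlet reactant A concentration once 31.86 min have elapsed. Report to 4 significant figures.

0.7834 mol/L

V dC/dt = Q(C_in − C) − k V C.
dC/dt = (Q/V) C_in − (Q/V + k) C; effective rate a = Q/V + k = 0.0268079 + 0.008460 = 0.0352679 min⁻¹.
C_ss = Q C_in/(Q + kV) = 1.16071 mol/L; C(t) = C_ss + (C₀ − C_ss) e^(−a t).
C(31.86) = 1.16071 + (-1.16071)·e^(−0.0352679·31.86) = 1.16071 + (-1.16071)·0.325096 = 0.783365 mol/L.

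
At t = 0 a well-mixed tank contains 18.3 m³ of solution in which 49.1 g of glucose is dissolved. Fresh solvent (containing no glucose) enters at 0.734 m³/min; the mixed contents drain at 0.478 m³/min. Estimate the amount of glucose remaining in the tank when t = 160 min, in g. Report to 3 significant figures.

Total volume: dV/dt = Q_in − Q_out = 0.25600 m³/min, so V(t) = 18.3 + 0.25600 t and V(160) = 59.260 m³.
Solute balance: dm/dt = 0 − Q_out C = −Q_out m/V(t).
Separate: dm/m = −Q_out dt/V(t) ⇒ ln(m/m₀) = −(Q_out/(Q_in−Q_out)) ln(V/V₀).
m = m₀ (V₀/V)^(Q_out/(Q_in−Q_out)) = 49.1 × (18.3/59.260)^(1.8672) = 5.4731 g.

5.47 g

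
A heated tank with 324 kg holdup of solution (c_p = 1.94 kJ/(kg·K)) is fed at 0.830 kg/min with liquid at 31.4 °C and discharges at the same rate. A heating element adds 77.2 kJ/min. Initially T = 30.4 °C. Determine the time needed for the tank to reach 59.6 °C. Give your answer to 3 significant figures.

Heat balance on the well-mixed liquid: M c_p dT/dt = ṁ c_p (T_in − T) + 77.2.
τ = M/ṁ = 390.36 min; T_ss = T_in + Q̇/(ṁ c_p) = 79.344 °C.
T(t) = T_ss + (T₀ − T_ss) e^(−t/τ). Set T = 59.6:
e^(−t/τ) = (59.6 − 79.344)/(30.4 − 79.344) = 0.40340
t = −390.36 · ln(0.40340) = 354.38 min.

354 min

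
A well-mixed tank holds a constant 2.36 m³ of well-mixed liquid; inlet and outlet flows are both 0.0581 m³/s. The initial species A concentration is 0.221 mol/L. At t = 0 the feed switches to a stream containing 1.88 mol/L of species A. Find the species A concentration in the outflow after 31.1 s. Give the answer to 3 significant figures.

1.11 mol/L

Mass balance on the solute (V constant): V dC/dt = Q(C_in − C).
Time constant τ = V/Q = 2.36/0.0581 = 40.620 s.
Integrating: C(t) = C_in + (C₀ − C_in) e^(−t/τ).
C(31.1) = 1.88 + (0.221 − 1.88)·e^(−31.1/40.620) = 1.88 + (-1.6590)·0.46504 = 1.1085 mol/L.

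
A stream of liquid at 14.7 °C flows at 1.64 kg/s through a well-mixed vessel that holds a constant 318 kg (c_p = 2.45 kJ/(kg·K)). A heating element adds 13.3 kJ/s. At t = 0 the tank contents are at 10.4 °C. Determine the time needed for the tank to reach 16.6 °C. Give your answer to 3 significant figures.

327 s

Heat balance on the well-mixed liquid: M c_p dT/dt = ṁ c_p (T_in − T) + 13.3.
τ = M/ṁ = 193.90 s; T_ss = T_in + Q̇/(ṁ c_p) = 18.010 °C.
T(t) = T_ss + (T₀ − T_ss) e^(−t/τ). Set T = 16.6:
e^(−t/τ) = (16.6 − 18.010)/(10.4 − 18.010) = 0.18529
t = −193.90 · ln(0.18529) = 326.88 s.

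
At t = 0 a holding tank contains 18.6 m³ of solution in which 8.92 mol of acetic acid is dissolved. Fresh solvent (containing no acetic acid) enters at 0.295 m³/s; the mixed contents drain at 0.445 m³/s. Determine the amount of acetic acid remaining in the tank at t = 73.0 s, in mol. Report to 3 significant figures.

0.639 mol

Total volume: dV/dt = Q_in − Q_out = -0.15000 m³/s, so V(t) = 18.6 − 0.15000 t and V(73.0) = 7.6500 m³.
Species balance (pure solvent in): dm/dt = −Q_out · m/V(t).
Separate: dm/m = −Q_out dt/V(t) ⇒ ln(m/m₀) = −(Q_out/(Q_in−Q_out)) ln(V/V₀).
m = m₀ (V₀/V)^(Q_out/(Q_in−Q_out)) = 8.92 × (18.6/7.6500)^(-2.9667) = 0.63925 mol.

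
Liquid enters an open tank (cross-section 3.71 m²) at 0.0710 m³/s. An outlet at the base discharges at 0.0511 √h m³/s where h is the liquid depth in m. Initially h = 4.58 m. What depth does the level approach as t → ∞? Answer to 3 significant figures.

1.93 m

Level balance: A dh/dt = 0.0710 − 0.0511 √h. Setting dh/dt = 0:
Q_in = 0.0511 √h_ss ⇒ √h_ss = 0.0710/0.0511 = 1.3894.
h_ss = 1.3894² = 1.9305 m. (Since h₀ = 4.58 m > h_ss, the level will fall toward this value.)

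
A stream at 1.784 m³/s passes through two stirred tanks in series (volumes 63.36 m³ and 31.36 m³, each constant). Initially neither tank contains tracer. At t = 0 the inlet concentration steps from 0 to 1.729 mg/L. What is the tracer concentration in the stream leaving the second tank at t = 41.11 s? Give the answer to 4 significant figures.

Each tank obeys Vᵢ dCᵢ/dt = Q(Cᵢ₋₁ − Cᵢ), so τᵢ = Vᵢ/Q.
τ₁ = 63.36/1.784 = 35.5157 s; τ₂ = 31.36/1.784 = 17.5785 s.
Solving the cascade with C₁(0)=C₂(0)=0 gives C₂(t) = C_in[1 − (τ₁ e^(−t/τ₁) − τ₂ e^(−t/τ₂))/(τ₁ − τ₂)].
At t = 41.11: e^(−t/τ₁) = 0.314266, e^(−t/τ₂) = 0.0964572.
C₂ = 1.729·[1 − (35.5157·0.314266 − 17.5785·0.0964572)/(17.9372)] = 1.729·0.472282 = 0.816576 mg/L.

0.8166 mg/L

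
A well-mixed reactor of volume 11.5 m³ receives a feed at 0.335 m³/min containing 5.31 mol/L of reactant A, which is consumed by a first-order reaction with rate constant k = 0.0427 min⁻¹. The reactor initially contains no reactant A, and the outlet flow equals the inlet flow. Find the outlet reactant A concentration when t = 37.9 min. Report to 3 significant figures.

V dC/dt = Q(C_in − C) − k V C.
dC/dt = (Q/V) C_in − (Q/V + k) C; effective rate a = Q/V + k = 0.029130 + 0.0427 = 0.071830 min⁻¹.
C_ss = Q C_in/(Q + kV) = 2.1534 mol/L; C(t) = C_ss + (C₀ − C_ss) e^(−a t).
C(37.9) = 2.1534 + (-2.1534)·e^(−0.071830·37.9) = 2.1534 + (-2.1534)·0.065719 = 2.0119 mol/L.

2.01 mol/L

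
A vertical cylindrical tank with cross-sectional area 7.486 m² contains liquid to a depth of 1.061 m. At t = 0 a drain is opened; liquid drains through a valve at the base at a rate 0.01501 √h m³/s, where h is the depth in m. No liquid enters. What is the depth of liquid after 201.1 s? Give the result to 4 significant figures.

A dh/dt = −Q_out = −0.01501 √h.
This is separable: 2 d(√h)/dt = −0.01501/A, so √h = √h₀ − (0.01501/(2A)) t.
√h = √1.061 − 0.01501·201.1/(2·7.486) = 1.03005 − 0.201610 = 0.828438.
h = 0.828438² = 0.686310 m.

0.6863 m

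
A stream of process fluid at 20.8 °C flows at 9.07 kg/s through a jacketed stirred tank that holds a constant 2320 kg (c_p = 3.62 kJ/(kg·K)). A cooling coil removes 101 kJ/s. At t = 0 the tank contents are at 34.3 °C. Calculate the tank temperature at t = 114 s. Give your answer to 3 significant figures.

28.3 °C

M c_p dT/dt = ṁ c_p (T_in − T) − Q̇.
τ = M/ṁ = 255.79 s; T_ss = T_in − Q̇/(ṁ c_p) = 20.8 − 101/(9.07·3.62) = 17.724 °C.
T approaches T_ss exponentially: T(t) = T_ss + (T₀ − T_ss) e^(−t/τ).
T(114) = 17.724 + (16.576)·e^(−114/255.79) = 17.724 + (16.576)·0.64039 = 28.339 °C.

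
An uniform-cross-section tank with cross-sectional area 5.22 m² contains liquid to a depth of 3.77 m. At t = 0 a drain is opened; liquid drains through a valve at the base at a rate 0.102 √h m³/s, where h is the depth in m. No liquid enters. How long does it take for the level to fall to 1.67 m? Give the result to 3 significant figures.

With no inflow, A dh/dt = −0.102 √h.
∫ h^(−1/2) dh = −(0.102/A) ∫ dt, giving 2√h = 2√h₀ − (0.102/A) t.
t = 2A(√h₀ − √h)/0.102 = 2·5.22·(√3.77 − √1.67)/0.102
  = 10.440 × (1.9416 − 1.2923) / 0.102 = 66.464 s.

66.5 s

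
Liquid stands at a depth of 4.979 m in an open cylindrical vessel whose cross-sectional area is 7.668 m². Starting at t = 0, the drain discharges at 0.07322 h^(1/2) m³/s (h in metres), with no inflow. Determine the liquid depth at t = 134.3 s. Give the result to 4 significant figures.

2.529 m

With no inflow, A dh/dt = −0.07322 √h.
∫ h^(−1/2) dh = −(0.07322/A) ∫ dt, giving 2√h = 2√h₀ − (0.07322/A) t.
√h = √4.979 − 0.07322·134.3/(2·7.668) = 2.23137 − 0.641200 = 1.59017.
h = 1.59017² = 2.52863 m.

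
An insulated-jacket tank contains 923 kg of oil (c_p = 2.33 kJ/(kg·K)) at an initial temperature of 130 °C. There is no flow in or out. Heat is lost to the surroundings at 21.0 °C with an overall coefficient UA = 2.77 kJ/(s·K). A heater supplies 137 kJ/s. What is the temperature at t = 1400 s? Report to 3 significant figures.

Heat balance on the well-mixed liquid: M c_p dT/dt = −UA(T − T_amb) + Q̇.
dT/dt = (T_ss − T)/τ with T_ss = T_amb + Q̇/UA = 21.0 + 137/2.77 = 70.458 °C, τ = M c_p/UA = 923·2.33/2.77 = 776.39 s.
This is linear first-order; T(t) = T_ss + (T₀ − T_ss) e^(−t/τ).
T(1400) = 70.458 + (59.542)·0.16477 = 80.269 °C.

80.3 °C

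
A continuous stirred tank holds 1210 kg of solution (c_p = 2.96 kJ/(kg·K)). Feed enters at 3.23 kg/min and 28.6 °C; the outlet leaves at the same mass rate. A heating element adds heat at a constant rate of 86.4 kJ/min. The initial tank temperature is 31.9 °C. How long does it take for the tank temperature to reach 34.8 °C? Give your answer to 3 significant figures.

First-law balance (no shaft work): M c_p dT/dt = ṁ c_p (T_in − T) + 86.4.
τ = M/ṁ = 374.61 min; T_ss = T_in + Q̇/(ṁ c_p) = 37.637 °C.
T(t) = T_ss + (T₀ − T_ss) e^(−t/τ). Set T = 34.8:
e^(−t/τ) = (34.8 − 37.637)/(31.9 − 37.637) = 0.49450
t = −374.61 · ln(0.49450) = 263.81 min.

264 min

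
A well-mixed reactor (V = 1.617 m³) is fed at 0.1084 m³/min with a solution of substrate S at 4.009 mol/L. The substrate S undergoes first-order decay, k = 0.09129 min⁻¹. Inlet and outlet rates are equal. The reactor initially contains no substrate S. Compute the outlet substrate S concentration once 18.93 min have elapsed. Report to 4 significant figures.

1.613 mol/L

Accumulation = in − out − consumed: V dC/dt = Q C_in − Q C − k V C.
dC/dt = (Q/V) C_in − (Q/V + k) C; effective rate a = Q/V + k = 0.0670377 + 0.09129 = 0.158328 min⁻¹.
C_ss = Q C_in/(Q + kV) = 1.69746 mol/L; C(t) = C_ss + (C₀ − C_ss) e^(−a t).
C(18.93) = 1.69746 + (-1.69746)·e^(−0.158328·18.93) = 1.69746 + (-1.69746)·0.0499295 = 1.61270 mol/L.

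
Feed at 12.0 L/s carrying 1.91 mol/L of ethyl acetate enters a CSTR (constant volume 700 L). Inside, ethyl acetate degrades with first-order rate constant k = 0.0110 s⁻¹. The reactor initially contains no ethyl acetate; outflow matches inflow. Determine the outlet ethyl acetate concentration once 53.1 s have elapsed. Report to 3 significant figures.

V dC/dt = Q(C_in − C) − k V C.
dC/dt = (Q/V) C_in − (Q/V + k) C; effective rate a = Q/V + k = 0.017143 + 0.0110 = 0.028143 s⁻¹.
C_ss = Q C_in/(Q + kV) = 1.1635 mol/L; C(t) = C_ss + (C₀ − C_ss) e^(−a t).
C(53.1) = 1.1635 + (-1.1635)·e^(−0.028143·53.1) = 1.1635 + (-1.1635)·0.22439 = 0.90239 mol/L.

0.902 mol/L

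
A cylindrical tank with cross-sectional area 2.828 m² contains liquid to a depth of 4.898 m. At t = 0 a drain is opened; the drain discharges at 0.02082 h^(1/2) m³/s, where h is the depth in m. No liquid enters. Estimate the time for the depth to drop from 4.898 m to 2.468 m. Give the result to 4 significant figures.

174.4 s

Unsteady balance on liquid volume: A dh/dt = −0.02082 √h.
Separate and integrate: 2(√h − √h₀) = −(0.02082/A) t.
t = 2A(√h₀ − √h)/0.02082 = 2·2.828·(√4.898 − √2.468)/0.02082
  = 5.65600 × (2.21314 − 1.57099) / 0.02082 = 174.449 s.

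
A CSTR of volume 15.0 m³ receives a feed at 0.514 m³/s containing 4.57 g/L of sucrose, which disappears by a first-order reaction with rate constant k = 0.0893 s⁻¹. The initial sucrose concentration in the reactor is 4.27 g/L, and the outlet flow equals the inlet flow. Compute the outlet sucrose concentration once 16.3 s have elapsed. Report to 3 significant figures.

1.67 g/L

V dC/dt = Q(C_in − C) − k V C.
This is linear with rate a = Q/V + k = 0.12357 s⁻¹.
C_ss = Q C_in/(Q + kV) = 1.2673 g/L; C(t) = C_ss + (C₀ − C_ss) e^(−a t).
C(16.3) = 1.2673 + (3.0027)·e^(−0.12357·16.3) = 1.2673 + (3.0027)·0.13344 = 1.6680 g/L.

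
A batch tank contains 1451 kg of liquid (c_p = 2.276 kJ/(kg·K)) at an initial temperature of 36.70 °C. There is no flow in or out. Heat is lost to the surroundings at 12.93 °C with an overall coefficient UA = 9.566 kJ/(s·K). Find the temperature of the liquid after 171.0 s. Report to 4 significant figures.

27.41 °C

Lumped-capacitance energy balance: M c_p dT/dt = UA(T_amb − T).
dT/dt = (T_ss − T)/τ with T_ss = T_amb = 12.9300 °C, τ = M c_p/UA = 1451·2.276/9.566 = 345.231 s.
Solution: T(t) = T_ss + (T₀ − T_ss) e^(−t/τ).
T(171.0) = 12.9300 + (23.7700)·0.609375 = 27.4148 °C.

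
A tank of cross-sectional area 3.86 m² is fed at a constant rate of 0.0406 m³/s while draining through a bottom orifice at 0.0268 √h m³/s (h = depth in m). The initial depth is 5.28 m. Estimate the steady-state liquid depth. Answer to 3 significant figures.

2.29 m

A dh/dt = Q_in − 0.0268 √h. Steady state requires inflow = outflow:
Q_in = 0.0268 √h_ss ⇒ √h_ss = 0.0406/0.0268 = 1.5149.
h_ss = 1.5149² = 2.2950 m. (Since h₀ = 5.28 m > h_ss, the level will fall toward this value.)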